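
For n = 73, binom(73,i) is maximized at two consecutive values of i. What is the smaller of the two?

For odd n = 73, C(73,i) peaks at i = (n−1)/2 and (n+1)/2; the smaller is 36.

36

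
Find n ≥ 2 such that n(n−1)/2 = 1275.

51

n(n−1)/2 = 1275 ⇒ n(n−1) = 2550. Since 51·50 = 2550, n = 51.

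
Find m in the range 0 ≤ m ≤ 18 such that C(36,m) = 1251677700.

12

C(36,m) increases on 0 ≤ m ≤ 18. C(36,11) = 600805296 and C(36,12) = 1251677700, so m = 12.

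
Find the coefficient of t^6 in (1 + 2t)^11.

The general term is C(11,j)·(1)^j·(2t)^(11-j); the t^6 term has j = 5.
C(11,5) = 462.
Coefficient = C(11,5) · 2^6 = 462 · 64 = 29568.

29568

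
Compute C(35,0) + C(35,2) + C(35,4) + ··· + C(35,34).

17179869184

Half of (1+1)^35 + (1−1)^35 gives the even-index sum: 2^34 = 17179869184.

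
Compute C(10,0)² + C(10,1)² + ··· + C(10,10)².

184756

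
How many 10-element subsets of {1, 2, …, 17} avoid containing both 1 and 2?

13013

All 10-subsets: C(17,10) = 19448. Those containing both fixed elements: C(15,8) = 6435.
19448 − 6435 = 13013.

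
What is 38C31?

12620256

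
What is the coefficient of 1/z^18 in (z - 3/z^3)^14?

19702683

General term: C(14,j)·(z)^j·(-3/z^3)^(14-j), with z-exponent 1j − 3(14−j) = 4j − 42.
Set 4j − 42 = -18: j = 6.
C(14,6) = 3003; 1^6 = 1; (-3)^8 = 6561.
Coefficient = 3003 · 1 · 6561 = 19702683.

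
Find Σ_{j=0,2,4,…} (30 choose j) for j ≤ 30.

Even-j terms of row 30 sum to 2^29 = 536870912.

536870912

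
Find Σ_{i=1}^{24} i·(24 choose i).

201326592

Since i·C(24,i) = 24·C(23,i−1), the sum is 24·2^23 = 24·8388608 = 201326592.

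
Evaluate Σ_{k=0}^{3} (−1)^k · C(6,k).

-10

The partial alternating sum Σ_{k=0}^{3} (−1)^k C(6,k) = (−1)^3 C(5,3) = -10.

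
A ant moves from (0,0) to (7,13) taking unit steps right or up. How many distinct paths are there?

77520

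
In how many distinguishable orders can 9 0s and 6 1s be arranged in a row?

5005

Choose positions for the 0s: C(15,9) = 5005.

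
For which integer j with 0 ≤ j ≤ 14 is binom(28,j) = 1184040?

7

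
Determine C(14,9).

2002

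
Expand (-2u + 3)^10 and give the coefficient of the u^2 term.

1180980

The general term is C(10,j)·(-2u)^j·(3)^(10-j); the u^2 term has j = 2.
C(10,2) = 45.
Coefficient = C(10,2) · (-2)^2 · 3^8 = 45 · 4 · 6561 = 1180980.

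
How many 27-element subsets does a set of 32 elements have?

201376

C(32,27) = C(32,5) by symmetry.
C(32,5) = (32·31·30·29·28) / 5! = 24165120 / 120 = 201376.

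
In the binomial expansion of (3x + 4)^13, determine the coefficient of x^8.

The general term is C(13,j)·(3x)^j·(4)^(13-j); the x^8 term has j = 8.
C(13,8) = 1287.
Coefficient = C(13,8) · 3^8 · 4^5 = 1287 · 6561 · 1024 = 8646663168.

8646663168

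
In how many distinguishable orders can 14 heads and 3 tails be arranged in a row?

680

Choose positions for the heads: C(17,14) = 680.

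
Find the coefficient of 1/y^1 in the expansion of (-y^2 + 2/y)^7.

General term: C(7,j)·(-y^2)^j·(2/y)^(7-j), with y-exponent 2j − 1(7−j) = 3j − 7.
Set 3j − 7 = -1: j = 2.
C(7,2) = 21; (-1)^2 = 1; 2^5 = 32.
Coefficient = 21 · 1 · 32 = 672.

672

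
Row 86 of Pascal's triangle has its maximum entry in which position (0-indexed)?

43

C(86,k) is maximized at k = 86/2 = 43.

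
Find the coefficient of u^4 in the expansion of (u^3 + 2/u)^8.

1792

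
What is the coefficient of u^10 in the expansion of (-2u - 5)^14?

The general term is C(14,j)·(-2u)^j·(-5)^(14-j); the u^10 term has j = 10.
C(14,10) = 1001.
Coefficient = C(14,10) · (-2)^10 · (-5)^4 = 1001 · 1024 · 625 = 640640000.

640640000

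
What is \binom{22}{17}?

26334

C(22,17) = C(22,5) by symmetry.
C(22,5) = (22·21·20·19·18) / 5! = 3160080 / 120 = 26334.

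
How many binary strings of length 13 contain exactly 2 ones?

Choose the 2 positions: C(13,2) = 78.

78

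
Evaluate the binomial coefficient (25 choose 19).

177100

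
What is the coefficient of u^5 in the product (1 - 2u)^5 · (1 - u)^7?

Coefficient of u^5 = Σ_{j} C(5,j)·(-2)^j·C(7,5-j)·(-1)^(5-j) for j from 0 to 5.
= (-21) + (-350) + (-1400) + (-1680) + (-560) + (-32) = -4043.

-4043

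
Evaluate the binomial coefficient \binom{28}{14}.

40116600

C(28,14) = (28·27·26·25·24·23·22·21·20·19·18·17·16·15) / 14! = 3497296636753920000 / 87178291200 = 40116600.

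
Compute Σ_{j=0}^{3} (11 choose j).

1 + 11 + 55 + 165 = 232.

232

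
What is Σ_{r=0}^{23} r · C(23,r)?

96468992

Since r·C(23,r) = 23·C(22,r−1), the sum is 23·2^22 = 23·4194304 = 96468992.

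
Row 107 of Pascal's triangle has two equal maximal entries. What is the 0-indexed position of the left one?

53

For odd n = 107, C(107,i) peaks at i = (n−1)/2 and (n+1)/2; the lesser is 53.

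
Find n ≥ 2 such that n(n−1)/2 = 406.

n(n−1)/2 = 406 ⇒ n(n−1) = 812. Since 29·28 = 812, n = 29.

29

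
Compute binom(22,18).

7315

C(22,18) = C(22,4) by symmetry.
C(22,4) = (22·21·20·19) / 4! = 175560 / 24 = 7315.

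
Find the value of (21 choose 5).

20349

C(21,5) = (21·20·19·18·17) / 5! = 2441880 / 120 = 20349.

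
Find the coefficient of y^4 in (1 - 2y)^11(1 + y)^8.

-282

Coefficient of y^4 = Σ_{j} C(11,j)·(-2)^j·C(8,4-j)·1^(4-j) for j from 0 to 4.
= 70 + (-1232) + 6160 + (-10560) + 5280 = -282.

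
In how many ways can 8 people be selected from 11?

165

This is C(11,8) = 165.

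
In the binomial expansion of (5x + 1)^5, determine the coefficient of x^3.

1250

The general term is C(5,j)·(5x)^j·(1)^(5-j); the x^3 term has j = 3.
C(5,3) = 10.
Coefficient = C(5,3) · 5^3 = 10 · 125 = 1250.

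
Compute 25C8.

1081575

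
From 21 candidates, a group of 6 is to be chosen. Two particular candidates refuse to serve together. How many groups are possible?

All 6-subsets: C(21,6) = 54264. Those containing both fixed elements: C(19,4) = 3876.
54264 − 3876 = 50388.

50388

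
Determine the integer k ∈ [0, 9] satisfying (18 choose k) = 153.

2

C(18,k) increases on 0 ≤ k ≤ 9. C(18,1) = 18 and C(18,2) = 153, so k = 2.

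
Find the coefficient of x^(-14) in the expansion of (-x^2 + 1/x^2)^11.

55

General term: C(11,j)·(-x^2)^j·(1/x^2)^(11-j), with x-exponent 2j − 2(11−j) = 4j − 22.
Set 4j − 22 = -14: j = 2.
C(11,2) = 55; (-1)^2 = 1; 1^9 = 1.
Coefficient = 55 · 1 · 1 = 55.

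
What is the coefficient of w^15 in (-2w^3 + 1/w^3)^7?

General term: C(7,j)·(-2w^3)^j·(1/w^3)^(7-j), with w-exponent 3j − 3(7−j) = 6j − 21.
Set 6j − 21 = 15: j = 6.
C(7,6) = 7; (-2)^6 = 64; 1^1 = 1.
Coefficient = 7 · 64 · 1 = 448.

448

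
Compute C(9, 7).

C(9,7) = C(9,2) by symmetry.
C(9,2) = (9·8) / 2! = 72 / 2 = 36.

36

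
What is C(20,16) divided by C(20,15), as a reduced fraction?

5/16

C(n,k+1)/C(n,k) = (n−k)/(k+1) = (20−15)/(15+1) = 5/16.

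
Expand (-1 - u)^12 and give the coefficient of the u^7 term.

792

The general term is C(12,j)·(-1)^j·(-u)^(12-j); the u^7 term has j = 5.
C(12,5) = 792.
Coefficient = C(12,5) · (-1)^5 · (-1)^7 = 792 · (-1) · (-1) = 792.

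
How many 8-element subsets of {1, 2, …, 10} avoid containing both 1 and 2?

All 8-subsets: C(10,8) = 45. Those containing both fixed elements: C(8,6) = 28.
45 − 28 = 17.

17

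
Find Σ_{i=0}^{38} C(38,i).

The entries of row 38 sum to 2^38 = 274877906944.

274877906944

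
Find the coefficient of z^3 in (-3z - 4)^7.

-241920

The general term is C(7,j)·(-3z)^j·(-4)^(7-j); the z^3 term has j = 3.
C(7,3) = 35.
Coefficient = C(7,3) · (-3)^3 · (-4)^4 = 35 · (-27) · 256 = -241920.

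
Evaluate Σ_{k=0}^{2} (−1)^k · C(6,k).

10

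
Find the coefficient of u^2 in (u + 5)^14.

22216796875

The general term is C(14,j)·(u)^j·(5)^(14-j); the u^2 term has j = 2.
C(14,2) = 91.
Coefficient = C(14,2) · 5^12 = 91 · 244140625 = 22216796875.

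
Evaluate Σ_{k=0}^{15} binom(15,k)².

155117520

Σ C(15,k)² is the coefficient of x^15 in (1+x)^15(1+x)^15 = (1+x)^30, i.e. C(30,15) = 155117520.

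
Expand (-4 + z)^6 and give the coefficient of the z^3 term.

-1280

The general term is C(6,j)·(-4)^j·(z)^(6-j); the z^3 term has j = 3.
C(6,3) = 20.
Coefficient = C(6,3) · (-4)^3 = 20 · (-64) = -1280.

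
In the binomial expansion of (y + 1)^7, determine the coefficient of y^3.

The general term is C(7,j)·(y)^j·(1)^(7-j); the y^3 term has j = 3.
C(7,3) = 35.
Coefficient = C(7,3) = 35.

35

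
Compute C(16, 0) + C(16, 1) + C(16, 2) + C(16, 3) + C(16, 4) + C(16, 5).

6885

1 + 16 + 120 + 560 + 1820 + 4368 = 6885.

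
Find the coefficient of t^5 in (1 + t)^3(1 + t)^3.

(1 + t)^3(1 + t)^3 = (1 + t)^6, so the coefficient of t^5 is C(6,5)·1^5 = 6·1 = 6.

6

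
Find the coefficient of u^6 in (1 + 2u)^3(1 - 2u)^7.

Coefficient of u^6 = Σ_{j} C(3,j)·2^j·C(7,6-j)·(-2)^(6-j) for j from 0 to 3.
= 448 + (-4032) + 6720 + (-2240) = 896.

896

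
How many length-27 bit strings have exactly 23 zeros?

Choose the 23 positions: C(27,23) = 17550.

17550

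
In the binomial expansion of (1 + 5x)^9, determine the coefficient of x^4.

The general term is C(9,j)·(1)^j·(5x)^(9-j); the x^4 term has j = 5.
C(9,5) = 126.
Coefficient = C(9,5) · 5^4 = 126 · 625 = 78750.

78750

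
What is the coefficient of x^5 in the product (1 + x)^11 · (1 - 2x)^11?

Coefficient of x^5 = Σ_{j} C(11,j)·1^j·C(11,5-j)·(-2)^(5-j) for j from 0 to 5.
= (-14784) + 58080 + (-72600) + 36300 + (-7260) + 462 = 198.

198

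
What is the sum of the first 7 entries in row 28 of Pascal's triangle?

499178

1 + 28 + 378 + 3276 + 20475 + 98280 + 376740 = 499178.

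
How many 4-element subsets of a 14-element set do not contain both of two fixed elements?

935

All 4-subsets: C(14,4) = 1001. Those containing both fixed elements: C(12,2) = 66.
1001 − 66 = 935.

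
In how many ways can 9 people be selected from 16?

11440

This is C(16,9) = 11440.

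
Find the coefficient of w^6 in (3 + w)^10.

The general term is C(10,j)·(3)^j·(w)^(10-j); the w^6 term has j = 4.
C(10,4) = 210.
Coefficient = C(10,4) · 3^4 = 210 · 81 = 17010.

17010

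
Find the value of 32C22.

C(32,22) = C(32,10) by symmetry.
C(32,10) = (32·31·30·29·28·27·26·25·24·23) / 10! = 234102016512000 / 3628800 = 64512240.

64512240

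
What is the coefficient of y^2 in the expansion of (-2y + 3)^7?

20412

The general term is C(7,j)·(-2y)^j·(3)^(7-j); the y^2 term has j = 2.
C(7,2) = 21.
Coefficient = C(7,2) · (-2)^2 · 3^5 = 21 · 4 · 243 = 20412.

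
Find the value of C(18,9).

48620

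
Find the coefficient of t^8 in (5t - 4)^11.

-4125000000

The general term is C(11,j)·(5t)^j·(-4)^(11-j); the t^8 term has j = 8.
C(11,8) = 165.
Coefficient = C(11,8) · 5^8 · (-4)^3 = 165 · 390625 · (-64) = -4125000000.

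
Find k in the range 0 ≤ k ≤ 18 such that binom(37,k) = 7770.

3

C(37,k) increases on 0 ≤ k ≤ 18. C(37,2) = 666 and C(37,3) = 7770, so k = 3.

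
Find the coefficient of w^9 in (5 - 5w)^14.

The general term is C(14,j)·(5)^j·(-5w)^(14-j); the w^9 term has j = 5.
C(14,5) = 2002.
Coefficient = C(14,5) · 5^5 · (-5)^9 = 2002 · 3125 · (-1953125) = -12219238281250.

-12219238281250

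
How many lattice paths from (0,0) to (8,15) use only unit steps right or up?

Each path is a sequence of 23 steps with 8 rights: C(23,8) = 490314.

490314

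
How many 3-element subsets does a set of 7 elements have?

35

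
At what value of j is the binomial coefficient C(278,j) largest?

139

C(278,j) is maximized at j = 278/2 = 139.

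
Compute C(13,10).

286

C(13,10) = C(13,3) by symmetry.
C(13,3) = (13·12·11) / 3! = 1716 / 6 = 286.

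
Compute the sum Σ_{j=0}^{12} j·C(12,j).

24576

Differentiating (1+x)^12 and setting x=1: Σ j·C(12,j) = 12·2^11 = 24576.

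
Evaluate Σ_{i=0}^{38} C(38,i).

274877906944

Setting x = 1 in (1+x)^38 gives Σ C(38,i) = 2^38 = 274877906944.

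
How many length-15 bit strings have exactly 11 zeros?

1365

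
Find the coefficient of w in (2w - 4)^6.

-12288

The general term is C(6,j)·(2w)^j·(-4)^(6-j); the w^1 term has j = 1.
C(6,1) = 6.
Coefficient = C(6,1) · 2^1 · (-4)^5 = 6 · 2 · (-1024) = -12288.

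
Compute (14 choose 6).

3003

C(14,6) = (14·13·12·11·10·9) / 6! = 2162160 / 720 = 3003.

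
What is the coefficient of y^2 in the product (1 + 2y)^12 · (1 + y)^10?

549

Coefficient of y^2 = Σ_{j} C(12,j)·2^j·C(10,2-j)·1^(2-j) for j from 0 to 2.
= 45 + 240 + 264 = 549.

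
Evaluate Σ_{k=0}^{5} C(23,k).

44552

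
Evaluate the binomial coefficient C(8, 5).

C(8,5) = C(8,3) by symmetry.
C(8,3) = (8·7·6) / 3! = 336 / 6 = 56.

56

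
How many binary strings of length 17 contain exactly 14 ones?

Choose the 14 positions: C(17,14) = 680.

680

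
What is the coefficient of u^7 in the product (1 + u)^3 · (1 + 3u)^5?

1134

Coefficient of u^7 = Σ_{j} C(3,j)·1^j·C(5,7-j)·3^(7-j) for j from 2 to 3.
= 729 + 405 = 1134.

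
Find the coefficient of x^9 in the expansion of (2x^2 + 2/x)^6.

384

General term: C(6,j)·(2x^2)^j·(2/x)^(6-j), with x-exponent 2j − 1(6−j) = 3j − 6.
Set 3j − 6 = 9: j = 5.
C(6,5) = 6; 2^5 = 32; 2^1 = 2.
Coefficient = 6 · 32 · 2 = 384.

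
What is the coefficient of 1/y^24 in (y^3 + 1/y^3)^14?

364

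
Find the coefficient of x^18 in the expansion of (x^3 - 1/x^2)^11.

-165

General term: C(11,j)·(x^3)^j·(-1/x^2)^(11-j), with x-exponent 3j − 2(11−j) = 5j − 22.
Set 5j − 22 = 18: j = 8.
C(11,8) = 165; 1^8 = 1; (-1)^3 = -1.
Coefficient = 165 · 1 · (-1) = -165.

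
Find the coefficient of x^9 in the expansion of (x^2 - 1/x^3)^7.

-7

General term: C(7,j)·(x^2)^j·(-1/x^3)^(7-j), with x-exponent 2j − 3(7−j) = 5j − 21.
Set 5j − 21 = 9: j = 6.
C(7,6) = 7; 1^6 = 1; (-1)^1 = -1.
Coefficient = 7 · 1 · (-1) = -7.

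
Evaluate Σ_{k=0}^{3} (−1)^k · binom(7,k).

-20

The partial alternating sum Σ_{k=0}^{3} (−1)^k C(7,k) = (−1)^3 C(6,3) = -20.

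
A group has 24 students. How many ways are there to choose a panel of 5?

42504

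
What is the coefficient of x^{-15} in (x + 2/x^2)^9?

2304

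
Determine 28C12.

C(28,12) = (28·27·26·25·24·23·22·21·20·19·18·17) / 12! = 14572069319808000 / 479001600 = 30421755.

30421755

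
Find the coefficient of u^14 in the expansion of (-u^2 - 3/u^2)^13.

General term: C(13,j)·(-u^2)^j·(-3/u^2)^(13-j), with u-exponent 2j − 2(13−j) = 4j − 26.
Set 4j − 26 = 14: j = 10.
C(13,10) = 286; (-1)^10 = 1; (-3)^3 = -27.
Coefficient = 286 · 1 · (-27) = -7722.

-7722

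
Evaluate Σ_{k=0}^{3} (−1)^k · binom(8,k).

The partial alternating sum Σ_{k=0}^{3} (−1)^k C(8,k) = (−1)^3 C(7,3) = -35.

-35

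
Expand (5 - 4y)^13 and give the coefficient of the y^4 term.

357500000000

The general term is C(13,j)·(5)^j·(-4y)^(13-j); the y^4 term has j = 9.
C(13,9) = 715.
Coefficient = C(13,9) · 5^9 · (-4)^4 = 715 · 1953125 · 256 = 357500000000.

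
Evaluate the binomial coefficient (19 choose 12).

C(19,12) = C(19,7) by symmetry.
C(19,7) = (19·18·17·16·15·14·13) / 7! = 253955520 / 5040 = 50388.

50388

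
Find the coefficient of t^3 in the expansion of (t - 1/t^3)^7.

-7

General term: C(7,j)·(t)^j·(-1/t^3)^(7-j), with t-exponent 1j − 3(7−j) = 4j − 21.
Set 4j − 21 = 3: j = 6.
C(7,6) = 7; 1^6 = 1; (-1)^1 = -1.
Coefficient = 7 · 1 · (-1) = -7.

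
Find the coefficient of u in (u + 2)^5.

The general term is C(5,j)·(u)^j·(2)^(5-j); the u^1 term has j = 1.
C(5,1) = 5.
Coefficient = C(5,1) · 2^4 = 5 · 16 = 80.

80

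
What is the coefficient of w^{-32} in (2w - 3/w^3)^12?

-4251528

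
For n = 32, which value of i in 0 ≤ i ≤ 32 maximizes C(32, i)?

C(32,i) is maximized at i = 32/2 = 16.

16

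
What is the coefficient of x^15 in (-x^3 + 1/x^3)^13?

-715

General term: C(13,j)·(-x^3)^j·(1/x^3)^(13-j), with x-exponent 3j − 3(13−j) = 6j − 39.
Set 6j − 39 = 15: j = 9.
C(13,9) = 715; (-1)^9 = -1; 1^4 = 1.
Coefficient = 715 · (-1) · 1 = -715.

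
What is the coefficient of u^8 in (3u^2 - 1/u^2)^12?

General term: C(12,j)·(3u^2)^j·(-1/u^2)^(12-j), with u-exponent 2j − 2(12−j) = 4j − 24.
Set 4j − 24 = 8: j = 8.
C(12,8) = 495; 3^8 = 6561; (-1)^4 = 1.
Coefficient = 495 · 6561 · 1 = 3247695.

3247695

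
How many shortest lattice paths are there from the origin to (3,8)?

165

Each path is a sequence of 11 steps with 3 rights: C(11,3) = 165.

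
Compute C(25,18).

C(25,18) = C(25,7) by symmetry.
C(25,7) = (25·24·23·22·21·20·19) / 7! = 2422728000 / 5040 = 480700.

480700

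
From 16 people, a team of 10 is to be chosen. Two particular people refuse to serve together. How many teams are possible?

5005

All 10-subsets: C(16,10) = 8008. Those containing both fixed elements: C(14,8) = 3003.
8008 − 3003 = 5005.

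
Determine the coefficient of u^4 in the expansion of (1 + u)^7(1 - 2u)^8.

Coefficient of u^4 = Σ_{j} C(7,j)·1^j·C(8,4-j)·(-2)^(4-j) for j from 0 to 4.
= 1120 + (-3136) + 2352 + (-560) + 35 = -189.

-189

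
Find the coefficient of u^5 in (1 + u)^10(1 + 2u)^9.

75744

Coefficient of u^5 = Σ_{j} C(10,j)·1^j·C(9,5-j)·2^(5-j) for j from 0 to 5.
= 4032 + 20160 + 30240 + 17280 + 3780 + 252 = 75744.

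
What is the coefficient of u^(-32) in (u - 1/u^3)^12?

-12

General term: C(12,j)·(u)^j·(-1/u^3)^(12-j), with u-exponent 1j − 3(12−j) = 4j − 36.
Set 4j − 36 = -32: j = 1.
C(12,1) = 12; 1^1 = 1; (-1)^11 = -1.
Coefficient = 12 · 1 · (-1) = -12.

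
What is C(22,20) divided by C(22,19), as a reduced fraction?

C(n,k+1)/C(n,k) = (n−k)/(k+1) = (22−19)/(19+1) = 3/20.

3/20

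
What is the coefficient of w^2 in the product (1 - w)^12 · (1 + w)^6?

Coefficient of w^2 = Σ_{j} C(12,j)·(-1)^j·C(6,2-j)·1^(2-j) for j from 0 to 2.
= 15 + (-72) + 66 = 9.

9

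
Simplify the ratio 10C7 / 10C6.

C(n,k+1)/C(n,k) = (n−k)/(k+1) = (10−6)/(6+1) = 4/7.

4/7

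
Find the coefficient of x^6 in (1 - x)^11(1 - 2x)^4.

18238

Coefficient of x^6 = Σ_{j} C(11,j)·(-1)^j·C(4,6-j)·(-2)^(6-j) for j from 2 to 6.
= 880 + 5280 + 7920 + 3696 + 462 = 18238.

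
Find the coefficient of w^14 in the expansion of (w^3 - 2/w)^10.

3360

General term: C(10,j)·(w^3)^j·(-2/w)^(10-j), with w-exponent 3j − 1(10−j) = 4j − 10.
Set 4j − 10 = 14: j = 6.
C(10,6) = 210; 1^6 = 1; (-2)^4 = 16.
Coefficient = 210 · 1 · 16 = 3360.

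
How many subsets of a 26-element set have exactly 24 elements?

325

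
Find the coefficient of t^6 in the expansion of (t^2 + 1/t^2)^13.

1287

General term: C(13,j)·(t^2)^j·(1/t^2)^(13-j), with t-exponent 2j − 2(13−j) = 4j − 26.
Set 4j − 26 = 6: j = 8.
C(13,8) = 1287; 1^8 = 1; 1^5 = 1.
Coefficient = 1287 · 1 · 1 = 1287.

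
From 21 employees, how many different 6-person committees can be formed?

54264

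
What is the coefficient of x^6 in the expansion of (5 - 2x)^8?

44800

The general term is C(8,j)·(5)^j·(-2x)^(8-j); the x^6 term has j = 2.
C(8,2) = 28.
Coefficient = C(8,2) · 5^2 · (-2)^6 = 28 · 25 · 64 = 44800.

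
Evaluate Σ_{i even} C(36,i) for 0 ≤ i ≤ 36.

34359738368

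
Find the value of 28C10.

13123110

C(28,10) = (28·27·26·25·24·23·22·21·20·19) / 10! = 47621141568000 / 3628800 = 13123110.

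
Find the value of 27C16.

13037895

C(27,16) = C(27,11) by symmetry.
C(27,11) = (27·26·25·24·23·22·21·20·19·18·17) / 11! = 520431047136000 / 39916800 = 13037895.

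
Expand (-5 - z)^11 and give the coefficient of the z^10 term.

-55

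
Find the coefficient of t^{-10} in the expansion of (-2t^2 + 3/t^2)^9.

General term: C(9,j)·(-2t^2)^j·(3/t^2)^(9-j), with t-exponent 2j − 2(9−j) = 4j − 18.
Set 4j − 18 = -10: j = 2.
C(9,2) = 36; (-2)^2 = 4; 3^7 = 2187.
Coefficient = 36 · 4 · 2187 = 314928.

314928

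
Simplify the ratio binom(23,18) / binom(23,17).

C(n,k+1)/C(n,k) = (n−k)/(k+1) = (23−17)/(17+1) = 6/18 = 1/3.

1/3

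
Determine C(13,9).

715

C(13,9) = C(13,4) by symmetry.
C(13,4) = (13·12·11·10) / 4! = 17160 / 24 = 715.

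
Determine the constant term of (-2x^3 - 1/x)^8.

General term: C(8,j)·(-2x^3)^j·(-1/x)^(8-j), with x-exponent 3j − 1(8−j) = 4j − 8.
Set 4j − 8 = 0: j = 2.
C(8,2) = 28; (-2)^2 = 4; (-1)^6 = 1.
Coefficient = 28 · 4 · 1 = 112.

112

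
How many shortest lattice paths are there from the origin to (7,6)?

1716

Each path is a sequence of 13 steps with 7 rights: C(13,7) = 1716.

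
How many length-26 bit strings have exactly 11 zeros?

7726160

Choose the 11 positions: C(26,11) = 7726160.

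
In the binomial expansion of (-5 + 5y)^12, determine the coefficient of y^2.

The general term is C(12,j)·(-5)^j·(5y)^(12-j); the y^2 term has j = 10.
C(12,10) = 66.
Coefficient = C(12,10) · (-5)^10 · 5^2 = 66 · 9765625 · 25 = 16113281250.

16113281250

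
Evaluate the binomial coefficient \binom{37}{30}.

10295472

C(37,30) = C(37,7) by symmetry.
C(37,7) = (37·36·35·34·33·32·31) / 7! = 51889178880 / 5040 = 10295472.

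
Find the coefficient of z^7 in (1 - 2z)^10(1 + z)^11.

810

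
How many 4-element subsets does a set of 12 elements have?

495

C(12,4) = (12·11·10·9) / 4! = 11880 / 24 = 495.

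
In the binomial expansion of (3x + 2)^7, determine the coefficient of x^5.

The general term is C(7,j)·(3x)^j·(2)^(7-j); the x^5 term has j = 5.
C(7,5) = 21.
Coefficient = C(7,5) · 3^5 · 2^2 = 21 · 243 · 4 = 20412.

20412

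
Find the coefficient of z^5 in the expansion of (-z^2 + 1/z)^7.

General term: C(7,j)·(-z^2)^j·(1/z)^(7-j), with z-exponent 2j − 1(7−j) = 3j − 7.
Set 3j − 7 = 5: j = 4.
C(7,4) = 35; (-1)^4 = 1; 1^3 = 1.
Coefficient = 35 · 1 · 1 = 35.

35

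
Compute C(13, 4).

C(13,4) = (13·12·11·10) / 4! = 17160 / 24 = 715.

715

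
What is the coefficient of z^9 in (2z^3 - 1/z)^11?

General term: C(11,j)·(2z^3)^j·(-1/z)^(11-j), with z-exponent 3j − 1(11−j) = 4j − 11.
Set 4j − 11 = 9: j = 5.
C(11,5) = 462; 2^5 = 32; (-1)^6 = 1.
Coefficient = 462 · 32 · 1 = 14784.

14784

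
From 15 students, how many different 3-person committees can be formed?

455

This is C(15,3) = 455.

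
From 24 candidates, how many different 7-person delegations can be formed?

346104

This is C(24,7) = 346104.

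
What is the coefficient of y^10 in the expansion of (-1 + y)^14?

1001

The general term is C(14,j)·(-1)^j·(y)^(14-j); the y^10 term has j = 4.
C(14,4) = 1001.
Coefficient = C(14,4) = 1001.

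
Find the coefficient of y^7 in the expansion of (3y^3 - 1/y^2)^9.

General term: C(9,j)·(3y^3)^j·(-1/y^2)^(9-j), with y-exponent 3j − 2(9−j) = 5j − 18.
Set 5j − 18 = 7: j = 5.
C(9,5) = 126; 3^5 = 243; (-1)^4 = 1.
Coefficient = 126 · 243 · 1 = 30618.

30618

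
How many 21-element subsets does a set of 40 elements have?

131282408400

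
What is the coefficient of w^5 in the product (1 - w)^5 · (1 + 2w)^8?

-369

Coefficient of w^5 = Σ_{j} C(5,j)·(-1)^j·C(8,5-j)·2^(5-j) for j from 0 to 5.
= 1792 + (-5600) + 4480 + (-1120) + 80 + (-1) = -369.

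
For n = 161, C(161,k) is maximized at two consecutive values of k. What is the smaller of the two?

80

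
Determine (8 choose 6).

C(8,6) = C(8,2) by symmetry.
C(8,2) = (8·7) / 2! = 56 / 2 = 28.

28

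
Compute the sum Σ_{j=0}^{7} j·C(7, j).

448

Differentiating (1+x)^7 and setting x=1: Σ j·C(7,j) = 7·2^6 = 448.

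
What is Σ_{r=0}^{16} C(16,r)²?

601080390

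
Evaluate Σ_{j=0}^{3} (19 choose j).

1160

1 + 19 + 171 + 969 = 1160.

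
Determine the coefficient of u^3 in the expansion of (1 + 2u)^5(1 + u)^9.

Coefficient of u^3 = Σ_{j} C(5,j)·2^j·C(9,3-j)·1^(3-j) for j from 0 to 3.
= 84 + 360 + 360 + 80 = 884.

884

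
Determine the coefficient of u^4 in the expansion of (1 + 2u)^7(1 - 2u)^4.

-96

Coefficient of u^4 = Σ_{j} C(7,j)·2^j·C(4,4-j)·(-2)^(4-j) for j from 0 to 4.
= 16 + (-448) + 2016 + (-2240) + 560 = -96.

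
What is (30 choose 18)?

86493225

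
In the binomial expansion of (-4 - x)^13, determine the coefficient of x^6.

-28114944

The general term is C(13,j)·(-4)^j·(-x)^(13-j); the x^6 term has j = 7.
C(13,7) = 1716.
Coefficient = C(13,7) · (-4)^7 = 1716 · (-16384) = -28114944.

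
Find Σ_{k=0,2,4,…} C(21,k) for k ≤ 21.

Even-k terms of row 21 sum to 2^20 = 1048576.

1048576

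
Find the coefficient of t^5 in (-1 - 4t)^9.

The general term is C(9,j)·(-1)^j·(-4t)^(9-j); the t^5 term has j = 4.
C(9,4) = 126.
Coefficient = C(9,4) · (-4)^5 = 126 · (-1024) = -129024.

-129024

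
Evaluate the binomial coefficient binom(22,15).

C(22,15) = C(22,7) by symmetry.
C(22,7) = (22·21·20·19·18·17·16) / 7! = 859541760 / 5040 = 170544.

170544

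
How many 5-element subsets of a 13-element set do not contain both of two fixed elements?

1122

All 5-subsets: C(13,5) = 1287. Those containing both fixed elements: C(11,3) = 165.
1287 − 165 = 1122.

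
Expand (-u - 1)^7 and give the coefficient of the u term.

The general term is C(7,j)·(-u)^j·(-1)^(7-j); the u^1 term has j = 1.
C(7,1) = 7.
Coefficient = C(7,1) · (-1)^1 = 7 · (-1) = -7.

-7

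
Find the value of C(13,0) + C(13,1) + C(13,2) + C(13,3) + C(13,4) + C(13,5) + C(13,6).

4096

1 + 13 + 78 + 286 + 715 + 1287 + 1716 = 4096.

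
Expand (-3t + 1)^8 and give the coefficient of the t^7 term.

The general term is C(8,j)·(-3t)^j·(1)^(8-j); the t^7 term has j = 7.
C(8,7) = 8.
Coefficient = C(8,7) · (-3)^7 = 8 · (-2187) = -17496.

-17496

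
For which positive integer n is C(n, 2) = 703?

n(n−1)/2 = 703 ⇒ n(n−1) = 1406. Since 38·37 = 1406, n = 38.

38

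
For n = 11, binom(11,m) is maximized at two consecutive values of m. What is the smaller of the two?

5

For odd n = 11, C(11,m) peaks at m = (n−1)/2 and (n+1)/2; the smaller is 5.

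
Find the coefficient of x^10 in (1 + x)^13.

The general term is C(13,j)·(1)^j·(x)^(13-j); the x^10 term has j = 3.
C(13,3) = 286.
Coefficient = C(13,3) = 286.

286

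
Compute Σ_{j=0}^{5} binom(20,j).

21700

1 + 20 + 190 + 1140 + 4845 + 15504 = 21700.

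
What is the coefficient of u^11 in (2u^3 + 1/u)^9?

General term: C(9,j)·(2u^3)^j·(1/u)^(9-j), with u-exponent 3j − 1(9−j) = 4j − 9.
Set 4j − 9 = 11: j = 5.
C(9,5) = 126; 2^5 = 32; 1^4 = 1.
Coefficient = 126 · 32 · 1 = 4032.

4032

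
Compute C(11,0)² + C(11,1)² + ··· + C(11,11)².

By Vandermonde's identity, Σ C(11,j)² = C(22,11) = 705432.

705432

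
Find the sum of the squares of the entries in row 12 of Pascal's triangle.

2704156

By Vandermonde's identity, Σ C(12,k)² = C(24,12) = 2704156.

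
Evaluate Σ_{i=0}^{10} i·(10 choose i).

5120

Differentiating (1+x)^10 and setting x=1: Σ i·C(10,i) = 10·2^9 = 5120.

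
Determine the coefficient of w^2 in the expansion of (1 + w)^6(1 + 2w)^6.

147

Coefficient of w^2 = Σ_{j} C(6,j)·1^j·C(6,2-j)·2^(2-j) for j from 0 to 2.
= 60 + 72 + 15 = 147.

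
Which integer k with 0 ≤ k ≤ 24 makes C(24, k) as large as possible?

12

C(24,k) is maximized at k = 24/2 = 12.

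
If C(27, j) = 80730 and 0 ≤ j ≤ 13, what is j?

5

C(27,j) increases on 0 ≤ j ≤ 13. C(27,4) = 17550 and C(27,5) = 80730, so j = 5.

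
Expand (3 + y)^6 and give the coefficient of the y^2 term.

1215

The general term is C(6,j)·(3)^j·(y)^(6-j); the y^2 term has j = 4.
C(6,4) = 15.
Coefficient = C(6,4) · 3^4 = 15 · 81 = 1215.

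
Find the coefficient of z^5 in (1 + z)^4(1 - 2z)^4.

-40

Coefficient of z^5 = Σ_{j} C(4,j)·1^j·C(4,5-j)·(-2)^(5-j) for j from 1 to 4.
= 64 + (-192) + 96 + (-8) = -40.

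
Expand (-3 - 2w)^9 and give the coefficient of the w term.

-118098

The general term is C(9,j)·(-3)^j·(-2w)^(9-j); the w^1 term has j = 8.
C(9,8) = 9.
Coefficient = C(9,8) · (-3)^8 · (-2)^1 = 9 · 6561 · (-2) = -118098.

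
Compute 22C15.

170544

C(22,15) = C(22,7) by symmetry.
C(22,7) = (22·21·20·19·18·17·16) / 7! = 859541760 / 5040 = 170544.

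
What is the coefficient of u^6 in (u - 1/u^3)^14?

General term: C(14,j)·(u)^j·(-1/u^3)^(14-j), with u-exponent 1j − 3(14−j) = 4j − 42.
Set 4j − 42 = 6: j = 12.
C(14,12) = 91; 1^12 = 1; (-1)^2 = 1.
Coefficient = 91 · 1 · 1 = 91.

91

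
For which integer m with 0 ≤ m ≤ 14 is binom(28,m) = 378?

C(28,m) increases on 0 ≤ m ≤ 14. C(28,1) = 28 and C(28,2) = 378, so m = 2.

2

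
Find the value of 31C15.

C(31,15) = (31·30·29·28·27·26·25·24·23·22·21·20·19·18·17) / 15! = 393008709555221760000 / 1307674368000 = 300540195.

300540195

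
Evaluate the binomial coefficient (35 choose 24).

417225900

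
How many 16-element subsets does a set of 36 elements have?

C(36,16) = (36·35·34·33·32·31·30·29·28·27·26·25·24·23·22·21) / 16! = 152901072685905223680000 / 20922789888000 = 7307872110.

7307872110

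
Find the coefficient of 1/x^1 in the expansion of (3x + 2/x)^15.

General term: C(15,j)·(3x)^j·(2/x)^(15-j), with x-exponent 1j − 1(15−j) = 2j − 15.
Set 2j − 15 = -1: j = 7.
C(15,7) = 6435; 3^7 = 2187; 2^8 = 256.
Coefficient = 6435 · 2187 · 256 = 3602776320.

3602776320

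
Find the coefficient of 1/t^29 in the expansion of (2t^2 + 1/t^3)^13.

312

General term: C(13,j)·(2t^2)^j·(1/t^3)^(13-j), with t-exponent 2j − 3(13−j) = 5j − 39.
Set 5j − 39 = -29: j = 2.
C(13,2) = 78; 2^2 = 4; 1^11 = 1.
Coefficient = 78 · 4 · 1 = 312.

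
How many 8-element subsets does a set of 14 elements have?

3003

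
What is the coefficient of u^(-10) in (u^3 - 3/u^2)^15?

-241805655

General term: C(15,j)·(u^3)^j·(-3/u^2)^(15-j), with u-exponent 3j − 2(15−j) = 5j − 30.
Set 5j − 30 = -10: j = 4.
C(15,4) = 1365; 1^4 = 1; (-3)^11 = -177147.
Coefficient = 1365 · 1 · (-177147) = -241805655.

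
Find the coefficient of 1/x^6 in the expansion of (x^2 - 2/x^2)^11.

General term: C(11,j)·(x^2)^j·(-2/x^2)^(11-j), with x-exponent 2j − 2(11−j) = 4j − 22.
Set 4j − 22 = -6: j = 4.
C(11,4) = 330; 1^4 = 1; (-2)^7 = -128.
Coefficient = 330 · 1 · (-128) = -42240.

-42240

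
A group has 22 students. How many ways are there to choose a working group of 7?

170544

This is C(22,7) = 170544.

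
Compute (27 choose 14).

20058300

C(27,14) = C(27,13) by symmetry.
C(27,13) = (27·26·25·24·23·22·21·20·19·18·17·16·15) / 13! = 124903451312640000 / 6227020800 = 20058300.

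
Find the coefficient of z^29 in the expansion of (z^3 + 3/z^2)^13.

General term: C(13,j)·(z^3)^j·(3/z^2)^(13-j), with z-exponent 3j − 2(13−j) = 5j − 26.
Set 5j − 26 = 29: j = 11.
C(13,11) = 78; 1^11 = 1; 3^2 = 9.
Coefficient = 78 · 1 · 9 = 702.

702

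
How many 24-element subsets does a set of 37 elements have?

3562467300

C(37,24) = C(37,13) by symmetry.
C(37,13) = (37·36·35·34·33·32·31·30·29·28·27·26·25) / 13! = 22183557976419840000 / 6227020800 = 3562467300.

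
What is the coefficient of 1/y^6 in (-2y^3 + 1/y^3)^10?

3360

General term: C(10,j)·(-2y^3)^j·(1/y^3)^(10-j), with y-exponent 3j − 3(10−j) = 6j − 30.
Set 6j − 30 = -6: j = 4.
C(10,4) = 210; (-2)^4 = 16; 1^6 = 1.
Coefficient = 210 · 16 · 1 = 3360.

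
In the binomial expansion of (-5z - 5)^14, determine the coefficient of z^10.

The general term is C(14,j)·(-5z)^j·(-5)^(14-j); the z^10 term has j = 10.
C(14,10) = 1001.
Coefficient = C(14,10) · (-5)^10 · (-5)^4 = 1001 · 9765625 · 625 = 6109619140625.

6109619140625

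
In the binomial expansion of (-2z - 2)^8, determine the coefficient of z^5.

14336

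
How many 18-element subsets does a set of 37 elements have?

17672631900

C(37,18) = (37·36·35·34·33·32·31·30·29·28·27·26·25·24·23·22·21·20) / 18! = 113146793787569865523200000 / 6402373705728000 = 17672631900.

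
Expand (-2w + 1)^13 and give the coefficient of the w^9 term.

-366080

The general term is C(13,j)·(-2w)^j·(1)^(13-j); the w^9 term has j = 9.
C(13,9) = 715.
Coefficient = C(13,9) · (-2)^9 = 715 · (-512) = -366080.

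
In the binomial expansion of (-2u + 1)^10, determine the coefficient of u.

The general term is C(10,j)·(-2u)^j·(1)^(10-j); the u^1 term has j = 1.
C(10,1) = 10.
Coefficient = C(10,1) · (-2)^1 = 10 · (-2) = -20.

-20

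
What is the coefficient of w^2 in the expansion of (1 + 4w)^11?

The general term is C(11,j)·(1)^j·(4w)^(11-j); the w^2 term has j = 9.
C(11,9) = 55.
Coefficient = C(11,9) · 4^2 = 55 · 16 = 880.

880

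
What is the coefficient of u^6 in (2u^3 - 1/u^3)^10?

General term: C(10,j)·(2u^3)^j·(-1/u^3)^(10-j), with u-exponent 3j − 3(10−j) = 6j − 30.
Set 6j − 30 = 6: j = 6.
C(10,6) = 210; 2^6 = 64; (-1)^4 = 1.
Coefficient = 210 · 64 · 1 = 13440.

13440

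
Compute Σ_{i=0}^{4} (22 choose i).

1 + 22 + 231 + 1540 + 7315 = 9109.

9109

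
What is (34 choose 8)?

C(34,8) = (34·33·32·31·30·29·28·27) / 8! = 732058145280 / 40320 = 18156204.

18156204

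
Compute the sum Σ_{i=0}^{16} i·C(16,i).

524288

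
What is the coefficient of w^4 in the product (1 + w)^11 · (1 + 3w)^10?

80205

Coefficient of w^4 = Σ_{j} C(11,j)·1^j·C(10,4-j)·3^(4-j) for j from 0 to 4.
= 17010 + 35640 + 22275 + 4950 + 330 = 80205.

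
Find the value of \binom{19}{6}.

27132

C(19,6) = (19·18·17·16·15·14) / 6! = 19535040 / 720 = 27132.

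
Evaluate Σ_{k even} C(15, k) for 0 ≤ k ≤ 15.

16384

Half of (1+1)^15 + (1−1)^15 gives the even-index sum: 2^14 = 16384.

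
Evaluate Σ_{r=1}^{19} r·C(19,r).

4980736

Since r·C(19,r) = 19·C(18,r−1), the sum is 19·2^18 = 19·262144 = 4980736.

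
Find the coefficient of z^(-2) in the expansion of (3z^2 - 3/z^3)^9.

2480058

General term: C(9,j)·(3z^2)^j·(-3/z^3)^(9-j), with z-exponent 2j − 3(9−j) = 5j − 27.
Set 5j − 27 = -2: j = 5.
C(9,5) = 126; 3^5 = 243; (-3)^4 = 81.
Coefficient = 126 · 243 · 81 = 2480058.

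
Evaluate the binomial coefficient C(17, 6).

12376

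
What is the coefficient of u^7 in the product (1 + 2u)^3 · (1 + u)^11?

Coefficient of u^7 = Σ_{j} C(3,j)·2^j·C(11,7-j)·1^(7-j) for j from 0 to 3.
= 330 + 2772 + 5544 + 2640 = 11286.

11286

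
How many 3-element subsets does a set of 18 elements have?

816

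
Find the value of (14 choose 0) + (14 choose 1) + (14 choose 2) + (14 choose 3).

470

1 + 14 + 91 + 364 = 470.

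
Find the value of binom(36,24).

1251677700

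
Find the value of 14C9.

C(14,9) = C(14,5) by symmetry.
C(14,5) = (14·13·12·11·10) / 5! = 240240 / 120 = 2002.

2002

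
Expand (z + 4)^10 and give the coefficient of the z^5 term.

The general term is C(10,j)·(z)^j·(4)^(10-j); the z^5 term has j = 5.
C(10,5) = 252.
Coefficient = C(10,5) · 4^5 = 252 · 1024 = 258048.

258048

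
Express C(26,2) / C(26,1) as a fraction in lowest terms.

C(n,k+1)/C(n,k) = (n−k)/(k+1) = (26−1)/(1+1) = 25/2.

25/2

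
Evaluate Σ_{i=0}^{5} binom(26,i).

83682

1 + 26 + 325 + 2600 + 14950 + 65780 = 83682.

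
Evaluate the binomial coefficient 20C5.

15504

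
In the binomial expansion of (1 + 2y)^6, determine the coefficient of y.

12

The general term is C(6,j)·(1)^j·(2y)^(6-j); the y^1 term has j = 5.
C(6,5) = 6.
Coefficient = C(6,5) · 2^1 = 6 · 2 = 12.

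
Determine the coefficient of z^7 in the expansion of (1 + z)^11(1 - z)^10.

-120

Coefficient of z^7 = Σ_{j} C(11,j)·1^j·C(10,7-j)·(-1)^(7-j) for j from 0 to 7.
= (-120) + 2310 + (-13860) + 34650 + (-39600) + 20790 + (-4620) + 330 = -120.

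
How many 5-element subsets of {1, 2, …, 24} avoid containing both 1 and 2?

40964

All 5-subsets: C(24,5) = 42504. Those containing both fixed elements: C(22,3) = 1540.
42504 − 1540 = 40964.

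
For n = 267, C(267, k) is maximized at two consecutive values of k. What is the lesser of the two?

133

For odd n = 267, C(267,k) peaks at k = (n−1)/2 and (n+1)/2; the lesser is 133.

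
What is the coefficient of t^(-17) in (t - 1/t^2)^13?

286

General term: C(13,j)·(t)^j·(-1/t^2)^(13-j), with t-exponent 1j − 2(13−j) = 3j − 26.
Set 3j − 26 = -17: j = 3.
C(13,3) = 286; 1^3 = 1; (-1)^10 = 1.
Coefficient = 286 · 1 · 1 = 286.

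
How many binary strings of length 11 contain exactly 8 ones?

Choose the 8 positions: C(11,8) = 165.

165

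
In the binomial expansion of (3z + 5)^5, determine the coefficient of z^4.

The general term is C(5,j)·(3z)^j·(5)^(5-j); the z^4 term has j = 4.
C(5,4) = 5.
Coefficient = C(5,4) · 3^4 · 5^1 = 5 · 81 · 5 = 2025.

2025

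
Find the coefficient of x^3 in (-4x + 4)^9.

-22020096

The general term is C(9,j)·(-4x)^j·(4)^(9-j); the x^3 term has j = 3.
C(9,3) = 84.
Coefficient = C(9,3) · (-4)^3 · 4^6 = 84 · (-64) · 4096 = -22020096.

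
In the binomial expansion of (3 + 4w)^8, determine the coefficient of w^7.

393216

The general term is C(8,j)·(3)^j·(4w)^(8-j); the w^7 term has j = 1.
C(8,1) = 8.
Coefficient = C(8,1) · 3^1 · 4^7 = 8 · 3 · 16384 = 393216.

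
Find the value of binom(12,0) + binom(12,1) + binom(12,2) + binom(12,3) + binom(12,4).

794

1 + 12 + 66 + 220 + 495 = 794.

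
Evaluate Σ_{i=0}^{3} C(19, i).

1 + 19 + 171 + 969 = 1160.

1160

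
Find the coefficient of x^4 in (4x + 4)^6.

The general term is C(6,j)·(4x)^j·(4)^(6-j); the x^4 term has j = 4.
C(6,4) = 15.
Coefficient = C(6,4) · 4^4 · 4^2 = 15 · 256 · 16 = 61440.

61440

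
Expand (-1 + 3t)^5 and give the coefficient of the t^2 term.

-90

The general term is C(5,j)·(-1)^j·(3t)^(5-j); the t^2 term has j = 3.
C(5,3) = 10.
Coefficient = C(5,3) · (-1)^3 · 3^2 = 10 · (-1) · 9 = -90.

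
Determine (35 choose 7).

C(35,7) = (35·34·33·32·31·30·29) / 7! = 33891580800 / 5040 = 6724520.

6724520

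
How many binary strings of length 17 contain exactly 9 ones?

24310

Choose the 9 positions: C(17,9) = 24310.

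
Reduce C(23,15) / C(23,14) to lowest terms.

3/5

C(n,k+1)/C(n,k) = (n−k)/(k+1) = (23−14)/(14+1) = 9/15 = 3/5.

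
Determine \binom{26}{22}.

14950

C(26,22) = C(26,4) by symmetry.
C(26,4) = (26·25·24·23) / 4! = 358800 / 24 = 14950.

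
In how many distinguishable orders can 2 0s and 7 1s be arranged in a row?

36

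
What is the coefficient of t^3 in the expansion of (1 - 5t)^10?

-15000

The general term is C(10,j)·(1)^j·(-5t)^(10-j); the t^3 term has j = 7.
C(10,7) = 120.
Coefficient = C(10,7) · (-5)^3 = 120 · (-125) = -15000.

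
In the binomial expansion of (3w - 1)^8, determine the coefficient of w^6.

20412

The general term is C(8,j)·(3w)^j·(-1)^(8-j); the w^6 term has j = 6.
C(8,6) = 28.
Coefficient = C(8,6) · 3^6 = 28 · 729 = 20412.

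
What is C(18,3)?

816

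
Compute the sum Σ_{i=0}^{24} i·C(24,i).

Since i·C(24,i) = 24·C(23,i−1), the sum is 24·2^23 = 24·8388608 = 201326592.

201326592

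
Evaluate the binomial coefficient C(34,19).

C(34,19) = C(34,15) by symmetry.
C(34,15) = (34·33·32·31·30·29·28·27·26·25·24·23·22·21·20) / 15! = 2427001153744527360000 / 1307674368000 = 1855967520.

1855967520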